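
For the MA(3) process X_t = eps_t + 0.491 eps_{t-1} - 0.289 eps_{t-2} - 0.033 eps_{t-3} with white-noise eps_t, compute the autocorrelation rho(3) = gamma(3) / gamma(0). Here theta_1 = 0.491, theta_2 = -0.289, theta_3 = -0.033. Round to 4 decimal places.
\rho(3) = -0.0249

For an MA(q) process with theta_0 = 1, the autocovariance is
  gamma(k) = sigma^2 * sum_{i=0..q-k} theta_i * theta_{i+k},
and rho(k) = gamma(k) / gamma(0). Sigma^2 cancels.
  numerator   = (1)*(-0.033) = -0.033.
  denominator = (1)^2 + (0.491)^2 + (-0.289)^2 + (-0.033)^2 = 1.325691.
  rho(3) = -0.033 / 1.325691 = -0.0249.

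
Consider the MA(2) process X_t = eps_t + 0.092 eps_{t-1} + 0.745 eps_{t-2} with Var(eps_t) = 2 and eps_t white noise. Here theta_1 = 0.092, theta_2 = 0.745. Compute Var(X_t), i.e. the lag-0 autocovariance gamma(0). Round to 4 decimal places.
\gamma(0) = 3.1270

For an MA(q) process X_t = eps_t + sum_i theta_i eps_{t-i} with
Var(eps_t) = sigma^2, the variance is
  gamma(0) = sigma^2 * (1 + sum_i theta_i^2).
  sum_i theta_i^2 = (0.092)^2 + (0.745)^2 = 0.008464 + 0.555025 = 0.563489.
  gamma(0) = 2 * (1 + 0.563489) = 2 * 1.563489 = 3.126978, which rounds to 3.1270.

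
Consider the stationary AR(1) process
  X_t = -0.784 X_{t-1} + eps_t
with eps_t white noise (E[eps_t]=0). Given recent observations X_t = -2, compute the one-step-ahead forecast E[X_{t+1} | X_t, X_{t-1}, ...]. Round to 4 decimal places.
E[X_{t+1} \mid \mathcal F_t] = 1.5680

For an AR(p) model X_t = c + sum_i phi_i X_{t-i} + eps_t, the
one-step-ahead conditional mean is
  E[X_{t+1} | X_t, ...] = c + sum_i phi_i X_{t+1-i}.
Substitute known values:
  E[X_{t+1} | ...] = (-0.784) * (-2)
                   = 1.5680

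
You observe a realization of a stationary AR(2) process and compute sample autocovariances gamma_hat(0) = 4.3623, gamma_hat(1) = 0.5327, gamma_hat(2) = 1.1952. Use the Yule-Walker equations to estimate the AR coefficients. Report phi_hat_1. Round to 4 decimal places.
\hat\phi_{1} = 0.0900

The Yule-Walker equations for an AR(p) process read, in matrix form,
  Gamma_p phi = r_p,   with   (Gamma_p)_{ij} = gamma(|i - j|),
                       (r_p)_i = gamma(i),   i,j = 1..p.
Substitute the sample gammas (Toeplitz matrix and right-hand side of size 2):
  Gamma_p = [[4.3623, 0.5327], [0.5327, 4.3623]]
  r_p     = [0.5327, 1.1952]
Written out:
  4.3623 phi_1 + 0.5327 phi_2 = 0.5327
  0.5327 phi_1 + 4.3623 phi_2 = 1.1952
Solve by Cramer's rule:
  det = gamma(0)^2 - gamma(1)^2 = (4.3623)^2 - (0.5327)^2 = 19.02966129 - 0.28376929 = 18.745892
  phi_hat_1 = [gamma(1) gamma(0) - gamma(1) gamma(2)] / det = [(0.5327)(4.3623) - (0.5327)(1.1952)] / 18.745892 = 1.68711417 / 18.745892 = 0.09
  phi_hat_2 = [gamma(0) gamma(2) - gamma(1)^2] / det = [(4.3623)(1.1952) - (0.5327)^2] / 18.745892 = 4.93005167 / 18.745892 = 0.263
So phi_hat = [0.0900, 0.2630].
Therefore phi_hat_1 = 0.0900.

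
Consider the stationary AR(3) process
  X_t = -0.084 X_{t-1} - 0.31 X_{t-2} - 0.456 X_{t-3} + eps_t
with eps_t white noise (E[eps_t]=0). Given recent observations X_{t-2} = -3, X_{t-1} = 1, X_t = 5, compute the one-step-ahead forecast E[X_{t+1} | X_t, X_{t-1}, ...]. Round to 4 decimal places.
E[X_{t+1} \mid \mathcal F_t] = 0.6380

For an AR(p) model X_t = c + sum_i phi_i X_{t-i} + eps_t, the
one-step-ahead conditional mean is
  E[X_{t+1} | X_t, ...] = c + sum_i phi_i X_{t+1-i}.
Substitute known values:
  E[X_{t+1} | ...] = (-0.084) * (5) + (-0.31) * (1) + (-0.456) * (-3)
                   = 0.6380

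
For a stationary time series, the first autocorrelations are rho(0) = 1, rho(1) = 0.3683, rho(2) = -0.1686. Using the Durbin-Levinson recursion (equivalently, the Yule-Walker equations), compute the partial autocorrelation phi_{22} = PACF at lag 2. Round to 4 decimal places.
\phi_{22} = -0.3520

The PACF at lag k is phi_{kk}, the last component of the solution
to the Yule-Walker system G_k phi = r_k where
  (G_k)_{ij} = rho(|i - j|), (r_k)_i = rho(i), i,j = 1..k.
Equivalently, Durbin-Levinson gives phi_{kk} iteratively:
  phi_{11} = rho(1)
  phi_{kk} = [rho(k) - sum_{j=1..k-1} phi_{k-1,j} rho(k-j)]
            / [1 - sum_{j=1..k-1} phi_{k-1,j} rho(j)],
  phi_{k,j} = phi_{k-1,j} - phi_{kk} phi_{k-1,k-j},  j = 1..k-1.
Step k = 1:
  phi_11 = rho(1) = 0.3683.
Step k = 2:
  phi_22 = [rho(2) - phi_11 rho(1)] / [1 - phi_11 rho(1)] = [-0.1686 - (0.3683)(0.3683)] / [1 - (0.3683)(0.3683)]
         = -0.30424489 / 0.86435511 = -0.352.
Therefore phi_{22} = -0.3520.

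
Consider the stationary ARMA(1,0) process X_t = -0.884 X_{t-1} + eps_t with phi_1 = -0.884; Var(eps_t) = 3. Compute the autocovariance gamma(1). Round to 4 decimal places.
\gamma(1) = -12.1349

Multiply the model equation by X_{t-k} and take expectations. With theta_0 = psi_0 = 1 and psi_j the MA(infinity) weights, this gives
  gamma(k) - sum_i phi_i gamma(k-i) = c_k,
  c_k = sigma^2 * sum_{j=k..q} theta_j psi_{j-k}   (c_k = 0 for k > q),
using gamma(-m) = gamma(m).
Pure AR (q = 0): c_0 = sigma^2 = 3, c_k = 0 for k >= 1.
Equations for k = 0 and k = 1 (AR order 1):
  gamma(0) = phi_1 gamma(1) + c_0
  gamma(1) = phi_1 gamma(0) + c_1
Substituting the second into the first: gamma(0) (1 - phi_1^2) = c_0 + phi_1 c_1, so
  gamma(0) = c_0 / (1 - phi_1^2) = 3 / (1 - (-0.884)^2) = 3 / 0.218544 = 13.727213.
  gamma(1) = phi_1 gamma(0) = (-0.884)(13.727213) = -12.134856.
Therefore gamma(1) = -12.1349 (to 4 decimal places).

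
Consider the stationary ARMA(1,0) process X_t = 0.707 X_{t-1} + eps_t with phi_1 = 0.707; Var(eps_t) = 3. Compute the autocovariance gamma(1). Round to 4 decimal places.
\gamma(1) = 4.2407

Multiply the model equation by X_{t-k} and take expectations. With theta_0 = psi_0 = 1 and psi_j the MA(infinity) weights, this gives
  gamma(k) - sum_i phi_i gamma(k-i) = c_k,
  c_k = sigma^2 * sum_{j=k..q} theta_j psi_{j-k}   (c_k = 0 for k > q),
using gamma(-m) = gamma(m).
Pure AR (q = 0): c_0 = sigma^2 = 3, c_k = 0 for k >= 1.
Equations for k = 0 and k = 1 (AR order 1):
  gamma(0) = phi_1 gamma(1) + c_0
  gamma(1) = phi_1 gamma(0) + c_1
Substituting the second into the first: gamma(0) (1 - phi_1^2) = c_0 + phi_1 c_1, so
  gamma(0) = c_0 / (1 - phi_1^2) = 3 / (1 - (0.707)^2) = 3 / 0.500151 = 5.998189.
  gamma(1) = phi_1 gamma(0) = (0.707)(5.998189) = 4.240719.
Therefore gamma(1) = 4.2407 (to 4 decimal places).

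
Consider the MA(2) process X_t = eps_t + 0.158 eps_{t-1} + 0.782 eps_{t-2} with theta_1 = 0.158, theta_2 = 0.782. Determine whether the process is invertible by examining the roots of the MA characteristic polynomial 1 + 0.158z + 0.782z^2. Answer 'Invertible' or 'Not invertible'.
\text{Invertible}

The MA(q) characteristic polynomial is P(z) = 1 + 0.158z + 0.782z^2.
Invertibility requires all roots to lie outside the unit circle, i.e. |z| > 1 for every root.
Set 1 + (0.158) z + (0.782) z^2 = 0, i.e. a z^2 + b z + c = 0 with a = 0.782, b = 0.158, c = 1.
Discriminant D = b^2 - 4ac = (0.158)^2 - 4*(0.782)*1 = 0.024964 - (3.128) = -3.103036.
D < 0, so the roots are the complex-conjugate pair z = (-b +/- i sqrt(-D)) / (2a) = -0.101 +/- 1.1263i.
For a conjugate pair |z|^2 = z * conj(z) = (product of roots) = c/a = 1/(0.782) = 1.278772, so |z| = sqrt(1.278772) = 1.1308 for both roots.
Moduli of all roots: 1.1308, 1.1308.
All moduli strictly greater than 1? Yes.
Verdict: Invertible.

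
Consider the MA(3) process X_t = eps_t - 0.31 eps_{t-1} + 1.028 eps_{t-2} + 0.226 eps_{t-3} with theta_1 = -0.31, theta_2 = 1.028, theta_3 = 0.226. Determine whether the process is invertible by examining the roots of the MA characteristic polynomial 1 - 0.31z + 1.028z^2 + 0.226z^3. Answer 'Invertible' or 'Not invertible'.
\text{Not invertible}

The MA(q) characteristic polynomial is P(z) = 1 - 0.31z + 1.028z^2 + 0.226z^3.
Invertibility requires all roots to lie outside the unit circle, i.e. |z| > 1 for every root.
Degree 3: look for a simple real root z0 first, then factor out (1 - z/z0) and solve the remaining quadratic.
Testing z0 = -5: P(-5) = 1 + (-0.31)(-5) + (1.028)(-5)^2 + (0.226)(-5)^3
  = 1 + (1.55) + (25.7) + (-28.25) = 0.  So z_0 = -5 is a root, |z_0| = 5.
Divide out the factor (1 + 0.2 z) = (1 - z/z0) (since 1/z0 = -0.2):
  P(z) = (1 + 0.2 z)(1 + (-0.51) z + (1.13) z^2)
  [check: z-coef -0.51 - (-0.2) = -0.31; z^2-coef 1.13 - (-0.2)(-0.51) = 1.028; z^3-coef -(-0.2)(1.13) = 0.226.]
Remaining roots from the quadratic factor 1 + (-0.51) z + (1.13) z^2:
  Set 1 + (-0.51) z + (1.13) z^2 = 0, i.e. a z^2 + b z + c = 0 with a = 1.13, b = -0.51, c = 1.
  Discriminant D = b^2 - 4ac = (-0.51)^2 - 4*(1.13)*1 = 0.2601 - (4.52) = -4.2599.
  D < 0, so the roots are the complex-conjugate pair z = (-b +/- i sqrt(-D)) / (2a) = 0.2257 +/- 0.9133i.
  For a conjugate pair |z|^2 = z * conj(z) = (product of roots) = c/a = 1/(1.13) = 0.884956, so |z| = sqrt(0.884956) = 0.9407 for both roots.
Moduli of all roots: 5.0000, 0.9407, 0.9407.
All moduli strictly greater than 1? No.
Verdict: Not invertible.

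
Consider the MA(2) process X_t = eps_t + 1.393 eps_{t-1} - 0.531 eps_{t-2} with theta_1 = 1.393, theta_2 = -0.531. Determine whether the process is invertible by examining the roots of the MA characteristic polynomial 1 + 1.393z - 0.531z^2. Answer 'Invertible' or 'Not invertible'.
\text{Not invertible}

The MA(q) characteristic polynomial is P(z) = 1 + 1.393z - 0.531z^2.
Invertibility requires all roots to lie outside the unit circle, i.e. |z| > 1 for every root.
Set 1 + (1.393) z + (-0.531) z^2 = 0, i.e. a z^2 + b z + c = 0 with a = -0.531, b = 1.393, c = 1.
Discriminant D = b^2 - 4ac = (1.393)^2 - 4*(-0.531)*1 = 1.940449 - (-2.124) = 4.064449.
D >= 0, so the roots are real: z = (-b +/- sqrt(D)) / (2a) = (-1.393 +/- 2.016048) / (-1.062).
  z_1 = (-1.393 + 2.016048) / (-1.062) = -0.5867,   |z_1| = 0.5867.
  z_2 = (-1.393 - 2.016048) / (-1.062) = 3.21,   |z_2| = 3.21.
Moduli of all roots: 0.5867, 3.2100.
All moduli strictly greater than 1? No.
Verdict: Not invertible.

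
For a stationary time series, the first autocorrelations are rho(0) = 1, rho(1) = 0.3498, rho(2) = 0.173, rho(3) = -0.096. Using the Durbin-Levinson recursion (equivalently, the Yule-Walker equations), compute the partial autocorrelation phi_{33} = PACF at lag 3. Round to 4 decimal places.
\phi_{33} = -0.1980

The PACF at lag k is phi_{kk}, the last component of the solution
to the Yule-Walker system G_k phi = r_k where
  (G_k)_{ij} = rho(|i - j|), (r_k)_i = rho(i), i,j = 1..k.
Equivalently, Durbin-Levinson gives phi_{kk} iteratively:
  phi_{11} = rho(1)
  phi_{kk} = [rho(k) - sum_{j=1..k-1} phi_{k-1,j} rho(k-j)]
            / [1 - sum_{j=1..k-1} phi_{k-1,j} rho(j)],
  phi_{k,j} = phi_{k-1,j} - phi_{kk} phi_{k-1,k-j},  j = 1..k-1.
Step k = 1:
  phi_11 = rho(1) = 0.3498.
Step k = 2:
  phi_22 = [rho(2) - phi_11 rho(1)] / [1 - phi_11 rho(1)] = [0.173 - (0.3498)(0.3498)] / [1 - (0.3498)(0.3498)]
         = 0.05063996 / 0.87763996 = 0.0577.
  Update: phi_21 = phi_11 - phi_22 phi_11 = 0.3498 - (0.0577)(0.3498) = 0.329616.
Step k = 3:
  phi_33 = [rho(3) - phi_21 rho(2) - phi_22 rho(1)] / [1 - phi_21 rho(1) - phi_22 rho(2)]
    numerator   = -0.096 - (0.329616)(0.173) - (0.0577)(0.3498) = -0.17320717
    denominator = 1 - (0.329616)(0.3498) - (0.0577)(0.173) = 0.87471803
  phi_33 = -0.17320717 / 0.87471803 = -0.198.
Therefore phi_{33} = -0.1980.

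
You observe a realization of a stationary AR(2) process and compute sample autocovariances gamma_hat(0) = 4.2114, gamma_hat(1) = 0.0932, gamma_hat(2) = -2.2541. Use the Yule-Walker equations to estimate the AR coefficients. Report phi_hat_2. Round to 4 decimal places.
\hat\phi_{2} = -0.5360

The Yule-Walker equations for an AR(p) process read, in matrix form,
  Gamma_p phi = r_p,   with   (Gamma_p)_{ij} = gamma(|i - j|),
                       (r_p)_i = gamma(i),   i,j = 1..p.
Substitute the sample gammas (Toeplitz matrix and right-hand side of size 2):
  Gamma_p = [[4.2114, 0.0932], [0.0932, 4.2114]]
  r_p     = [0.0932, -2.2541]
Written out:
  4.2114 phi_1 + 0.0932 phi_2 = 0.0932
  0.0932 phi_1 + 4.2114 phi_2 = -2.2541
Solve by Cramer's rule:
  det = gamma(0)^2 - gamma(1)^2 = (4.2114)^2 - (0.0932)^2 = 17.73588996 - 0.00868624 = 17.72720372
  phi_hat_1 = [gamma(1) gamma(0) - gamma(1) gamma(2)] / det = [(0.0932)(4.2114) - (0.0932)(-2.2541)] / 17.72720372 = 0.6025846 / 17.72720372 = 0.034
  phi_hat_2 = [gamma(0) gamma(2) - gamma(1)^2] / det = [(4.2114)(-2.2541) - (0.0932)^2] / 17.72720372 = -9.50160298 / 17.72720372 = -0.536
So phi_hat = [0.0340, -0.5360].
Therefore phi_hat_2 = -0.5360.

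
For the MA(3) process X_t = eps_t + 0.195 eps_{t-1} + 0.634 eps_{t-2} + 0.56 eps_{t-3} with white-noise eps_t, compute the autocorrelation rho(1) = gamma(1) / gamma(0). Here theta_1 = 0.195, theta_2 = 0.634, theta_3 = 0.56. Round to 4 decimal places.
\rho(1) = 0.3842

For an MA(q) process with theta_0 = 1, the autocovariance is
  gamma(k) = sigma^2 * sum_{i=0..q-k} theta_i * theta_{i+k},
and rho(k) = gamma(k) / gamma(0). Sigma^2 cancels.
  numerator   = (1)*(0.195) + (0.195)*(0.634) + (0.634)*(0.56) = 0.67367.
  denominator = (1)^2 + (0.195)^2 + (0.634)^2 + (0.56)^2 = 1.753581.
  rho(1) = 0.67367 / 1.753581 = 0.3842.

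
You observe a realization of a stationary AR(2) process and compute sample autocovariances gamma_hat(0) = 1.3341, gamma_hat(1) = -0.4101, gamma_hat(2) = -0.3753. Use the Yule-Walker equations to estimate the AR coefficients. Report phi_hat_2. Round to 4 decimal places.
\hat\phi_{2} = -0.4150

The Yule-Walker equations for an AR(p) process read, in matrix form,
  Gamma_p phi = r_p,   with   (Gamma_p)_{ij} = gamma(|i - j|),
                       (r_p)_i = gamma(i),   i,j = 1..p.
Substitute the sample gammas (Toeplitz matrix and right-hand side of size 2):
  Gamma_p = [[1.3341, -0.4101], [-0.4101, 1.3341]]
  r_p     = [-0.4101, -0.3753]
Written out:
  1.3341 phi_1 - 0.4101 phi_2 = -0.4101
  -0.4101 phi_1 + 1.3341 phi_2 = -0.3753
Solve by Cramer's rule:
  det = gamma(0)^2 - gamma(1)^2 = (1.3341)^2 - (-0.4101)^2 = 1.77982281 - 0.16818201 = 1.6116408
  phi_hat_1 = [gamma(1) gamma(0) - gamma(1) gamma(2)] / det = [(-0.4101)(1.3341) - (-0.4101)(-0.3753)] / 1.6116408 = -0.70102494 / 1.6116408 = -0.435
  phi_hat_2 = [gamma(0) gamma(2) - gamma(1)^2] / det = [(1.3341)(-0.3753) - (-0.4101)^2] / 1.6116408 = -0.66886974 / 1.6116408 = -0.415
So phi_hat = [-0.4350, -0.4150].
Therefore phi_hat_2 = -0.4150.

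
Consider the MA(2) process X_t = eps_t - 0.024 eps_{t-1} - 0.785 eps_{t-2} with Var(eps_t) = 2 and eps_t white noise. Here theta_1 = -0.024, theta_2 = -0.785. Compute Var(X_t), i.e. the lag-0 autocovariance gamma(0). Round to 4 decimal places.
\gamma(0) = 3.2336

For an MA(q) process X_t = eps_t + sum_i theta_i eps_{t-i} with
Var(eps_t) = sigma^2, the variance is
  gamma(0) = sigma^2 * (1 + sum_i theta_i^2).
  sum_i theta_i^2 = (-0.024)^2 + (-0.785)^2 = 0.000576 + 0.616225 = 0.616801.
  gamma(0) = 2 * (1 + 0.616801) = 2 * 1.616801 = 3.233602, which rounds to 3.2336.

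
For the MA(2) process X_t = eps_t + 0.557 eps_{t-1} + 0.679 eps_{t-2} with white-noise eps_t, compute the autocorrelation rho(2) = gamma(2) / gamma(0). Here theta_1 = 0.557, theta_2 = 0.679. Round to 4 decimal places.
\rho(2) = 0.3833

For an MA(q) process with theta_0 = 1, the autocovariance is
  gamma(k) = sigma^2 * sum_{i=0..q-k} theta_i * theta_{i+k},
and rho(k) = gamma(k) / gamma(0). Sigma^2 cancels.
  numerator   = (1)*(0.679) = 0.679.
  denominator = (1)^2 + (0.557)^2 + (0.679)^2 = 1.77129.
  rho(2) = 0.679 / 1.77129 = 0.3833.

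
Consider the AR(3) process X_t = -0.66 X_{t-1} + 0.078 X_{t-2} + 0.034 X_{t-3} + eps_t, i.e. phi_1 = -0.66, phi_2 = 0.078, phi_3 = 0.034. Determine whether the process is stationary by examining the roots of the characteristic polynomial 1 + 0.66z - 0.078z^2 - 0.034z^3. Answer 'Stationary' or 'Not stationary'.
\text{Stationary}

The AR(p) characteristic polynomial is P(z) = 1 + 0.66z - 0.078z^2 - 0.034z^3.
Stationarity requires all roots to lie outside the unit circle, i.e. |z| > 1 for every root.
Degree 3: look for a simple real root z0 first, then factor out (1 - z/z0) and solve the remaining quadratic.
Testing z0 = -5: P(-5) = 1 + (0.66)(-5) + (-0.078)(-5)^2 + (-0.034)(-5)^3
  = 1 + (-3.3) + (-1.95) + (4.25) = 0.  So z_0 = -5 is a root, |z_0| = 5.
Divide out the factor (1 + 0.2 z) = (1 - z/z0) (since 1/z0 = -0.2):
  P(z) = (1 + 0.2 z)(1 + (0.46) z + (-0.17) z^2)
  [check: z-coef 0.46 - (-0.2) = 0.66; z^2-coef -0.17 - (-0.2)(0.46) = -0.078; z^3-coef -(-0.2)(-0.17) = -0.034.]
Remaining roots from the quadratic factor 1 + (0.46) z + (-0.17) z^2:
  Set 1 + (0.46) z + (-0.17) z^2 = 0, i.e. a z^2 + b z + c = 0 with a = -0.17, b = 0.46, c = 1.
  Discriminant D = b^2 - 4ac = (0.46)^2 - 4*(-0.17)*1 = 0.2116 - (-0.68) = 0.8916.
  D >= 0, so the roots are real: z = (-b +/- sqrt(D)) / (2a) = (-0.46 +/- 0.944246) / (-0.34).
    z_1 = (-0.46 + 0.944246) / (-0.34) = -1.4243,   |z_1| = 1.4243.
    z_2 = (-0.46 - 0.944246) / (-0.34) = 4.1301,   |z_2| = 4.1301.
Moduli of all roots: 5.0000, 1.4243, 4.1301.
All moduli strictly greater than 1? Yes.
Verdict: Stationary.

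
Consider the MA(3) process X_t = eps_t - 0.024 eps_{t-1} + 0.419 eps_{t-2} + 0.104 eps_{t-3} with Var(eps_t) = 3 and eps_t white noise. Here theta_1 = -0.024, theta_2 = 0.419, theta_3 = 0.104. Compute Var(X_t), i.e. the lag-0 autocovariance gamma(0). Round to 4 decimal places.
\gamma(0) = 3.5609

For an MA(q) process X_t = eps_t + sum_i theta_i eps_{t-i} with
Var(eps_t) = sigma^2, the variance is
  gamma(0) = sigma^2 * (1 + sum_i theta_i^2).
  sum_i theta_i^2 = (-0.024)^2 + (0.419)^2 + (0.104)^2 = 0.000576 + 0.175561 + 0.010816 = 0.186953.
  gamma(0) = 3 * (1 + 0.186953) = 3 * 1.186953 = 3.560859, which rounds to 3.5609.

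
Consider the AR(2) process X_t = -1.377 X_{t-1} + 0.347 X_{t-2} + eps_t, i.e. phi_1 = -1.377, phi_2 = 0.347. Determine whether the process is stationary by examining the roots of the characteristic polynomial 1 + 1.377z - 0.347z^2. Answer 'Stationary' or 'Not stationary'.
\text{Not stationary}

The AR(p) characteristic polynomial is P(z) = 1 + 1.377z - 0.347z^2.
Stationarity requires all roots to lie outside the unit circle, i.e. |z| > 1 for every root.
Set 1 + (1.377) z + (-0.347) z^2 = 0, i.e. a z^2 + b z + c = 0 with a = -0.347, b = 1.377, c = 1.
Discriminant D = b^2 - 4ac = (1.377)^2 - 4*(-0.347)*1 = 1.896129 - (-1.388) = 3.284129.
D >= 0, so the roots are real: z = (-b +/- sqrt(D)) / (2a) = (-1.377 +/- 1.812217) / (-0.694).
  z_1 = (-1.377 + 1.812217) / (-0.694) = -0.6271,   |z_1| = 0.6271.
  z_2 = (-1.377 - 1.812217) / (-0.694) = 4.5954,   |z_2| = 4.5954.
Moduli of all roots: 0.6271, 4.5954.
All moduli strictly greater than 1? No.
Verdict: Not stationary.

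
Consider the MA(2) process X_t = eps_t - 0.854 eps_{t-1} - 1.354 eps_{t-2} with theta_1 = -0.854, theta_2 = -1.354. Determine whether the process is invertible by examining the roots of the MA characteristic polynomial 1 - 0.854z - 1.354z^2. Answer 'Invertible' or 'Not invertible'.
\text{Not invertible}

The MA(q) characteristic polynomial is P(z) = 1 - 0.854z - 1.354z^2.
Invertibility requires all roots to lie outside the unit circle, i.e. |z| > 1 for every root.
Set 1 + (-0.854) z + (-1.354) z^2 = 0, i.e. a z^2 + b z + c = 0 with a = -1.354, b = -0.854, c = 1.
Discriminant D = b^2 - 4ac = (-0.854)^2 - 4*(-1.354)*1 = 0.729316 - (-5.416) = 6.145316.
D >= 0, so the roots are real: z = (-b +/- sqrt(D)) / (2a) = (0.854 +/- 2.478975) / (-2.708).
  z_1 = (0.854 + 2.478975) / (-2.708) = -1.2308,   |z_1| = 1.2308.
  z_2 = (0.854 - 2.478975) / (-2.708) = 0.6001,   |z_2| = 0.6001.
Moduli of all roots: 1.2308, 0.6001.
All moduli strictly greater than 1? No.
Verdict: Not invertible.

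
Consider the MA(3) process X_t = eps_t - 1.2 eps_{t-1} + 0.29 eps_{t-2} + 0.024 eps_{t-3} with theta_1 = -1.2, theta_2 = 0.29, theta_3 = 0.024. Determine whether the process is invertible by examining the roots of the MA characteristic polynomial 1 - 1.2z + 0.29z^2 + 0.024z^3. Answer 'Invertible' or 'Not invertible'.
\text{Invertible}

The MA(q) characteristic polynomial is P(z) = 1 - 1.2z + 0.29z^2 + 0.024z^3.
Invertibility requires all roots to lie outside the unit circle, i.e. |z| > 1 for every root.
Degree 3: look for a simple real root z0 first, then factor out (1 - z/z0) and solve the remaining quadratic.
Testing z0 = 1.25: P(1.25) = 1 + (-1.2)(1.25) + (0.29)(1.25)^2 + (0.024)(1.25)^3
  = 1 + (-1.5) + (0.453125) + (0.046875) = 0.  So z_0 = 1.25 is a root, |z_0| = 1.25.
Divide out the factor (1 - 0.8 z) = (1 - z/z0) (since 1/z0 = 0.8):
  P(z) = (1 - 0.8 z)(1 + (-0.4) z + (-0.03) z^2)
  [check: z-coef -0.4 - (0.8) = -1.2; z^2-coef -0.03 - (0.8)(-0.4) = 0.29; z^3-coef -(0.8)(-0.03) = 0.024.]
Remaining roots from the quadratic factor 1 + (-0.4) z + (-0.03) z^2:
  Set 1 + (-0.4) z + (-0.03) z^2 = 0, i.e. a z^2 + b z + c = 0 with a = -0.03, b = -0.4, c = 1.
  Discriminant D = b^2 - 4ac = (-0.4)^2 - 4*(-0.03)*1 = 0.16 - (-0.12) = 0.28.
  D >= 0, so the roots are real: z = (-b +/- sqrt(D)) / (2a) = (0.4 +/- 0.52915) / (-0.06).
    z_1 = (0.4 + 0.52915) / (-0.06) = -15.4858,   |z_1| = 15.4858.
    z_2 = (0.4 - 0.52915) / (-0.06) = 2.1525,   |z_2| = 2.1525.
Moduli of all roots: 1.2500, 15.4858, 2.1525.
All moduli strictly greater than 1? Yes.
Verdict: Invertible.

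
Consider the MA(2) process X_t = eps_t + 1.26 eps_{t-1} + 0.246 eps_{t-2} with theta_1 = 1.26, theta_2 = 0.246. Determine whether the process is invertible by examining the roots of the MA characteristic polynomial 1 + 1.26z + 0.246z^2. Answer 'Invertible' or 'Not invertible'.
\text{Not invertible}

The MA(q) characteristic polynomial is P(z) = 1 + 1.26z + 0.246z^2.
Invertibility requires all roots to lie outside the unit circle, i.e. |z| > 1 for every root.
Set 1 + (1.26) z + (0.246) z^2 = 0, i.e. a z^2 + b z + c = 0 with a = 0.246, b = 1.26, c = 1.
Discriminant D = b^2 - 4ac = (1.26)^2 - 4*(0.246)*1 = 1.5876 - (0.984) = 0.6036.
D >= 0, so the roots are real: z = (-b +/- sqrt(D)) / (2a) = (-1.26 +/- 0.776917) / (0.492).
  z_1 = (-1.26 + 0.776917) / (0.492) = -0.9819,   |z_1| = 0.9819.
  z_2 = (-1.26 - 0.776917) / (0.492) = -4.1401,   |z_2| = 4.1401.
Moduli of all roots: 0.9819, 4.1401.
All moduli strictly greater than 1? No.
Verdict: Not invertible.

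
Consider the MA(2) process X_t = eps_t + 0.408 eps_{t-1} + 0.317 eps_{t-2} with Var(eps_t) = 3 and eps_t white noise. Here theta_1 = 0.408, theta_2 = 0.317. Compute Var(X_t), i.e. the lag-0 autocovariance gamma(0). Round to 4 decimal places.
\gamma(0) = 3.8009

For an MA(q) process X_t = eps_t + sum_i theta_i eps_{t-i} with
Var(eps_t) = sigma^2, the variance is
  gamma(0) = sigma^2 * (1 + sum_i theta_i^2).
  sum_i theta_i^2 = (0.408)^2 + (0.317)^2 = 0.166464 + 0.100489 = 0.266953.
  gamma(0) = 3 * (1 + 0.266953) = 3 * 1.266953 = 3.800859, which rounds to 3.8009.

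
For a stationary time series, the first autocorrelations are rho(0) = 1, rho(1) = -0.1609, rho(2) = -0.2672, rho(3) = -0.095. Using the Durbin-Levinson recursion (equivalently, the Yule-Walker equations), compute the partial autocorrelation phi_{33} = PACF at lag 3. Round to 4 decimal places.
\phi_{33} = -0.2250

The PACF at lag k is phi_{kk}, the last component of the solution
to the Yule-Walker system G_k phi = r_k where
  (G_k)_{ij} = rho(|i - j|), (r_k)_i = rho(i), i,j = 1..k.
Equivalently, Durbin-Levinson gives phi_{kk} iteratively:
  phi_{11} = rho(1)
  phi_{kk} = [rho(k) - sum_{j=1..k-1} phi_{k-1,j} rho(k-j)]
            / [1 - sum_{j=1..k-1} phi_{k-1,j} rho(j)],
  phi_{k,j} = phi_{k-1,j} - phi_{kk} phi_{k-1,k-j},  j = 1..k-1.
Step k = 1:
  phi_11 = rho(1) = -0.1609.
Step k = 2:
  phi_22 = [rho(2) - phi_11 rho(1)] / [1 - phi_11 rho(1)] = [-0.2672 - (-0.1609)(-0.1609)] / [1 - (-0.1609)(-0.1609)]
         = -0.29308881 / 0.97411119 = -0.300878.
  Update: phi_21 = phi_11 - phi_22 phi_11 = -0.1609 - (-0.300878)(-0.1609) = -0.209311.
Step k = 3:
  phi_33 = [rho(3) - phi_21 rho(2) - phi_22 rho(1)] / [1 - phi_21 rho(1) - phi_22 rho(2)]
    numerator   = -0.095 - (-0.209311)(-0.2672) - (-0.300878)(-0.1609) = -0.19933928
    denominator = 1 - (-0.209311)(-0.1609) - (-0.300878)(-0.2672) = 0.88592716
  phi_33 = -0.19933928 / 0.88592716 = -0.225.
Therefore phi_{33} = -0.2250.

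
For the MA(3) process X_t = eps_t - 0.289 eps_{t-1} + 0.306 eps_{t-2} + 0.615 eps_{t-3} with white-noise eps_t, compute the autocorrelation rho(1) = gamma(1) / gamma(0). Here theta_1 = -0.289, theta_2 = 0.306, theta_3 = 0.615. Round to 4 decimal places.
\rho(1) = -0.1217

For an MA(q) process with theta_0 = 1, the autocovariance is
  gamma(k) = sigma^2 * sum_{i=0..q-k} theta_i * theta_{i+k},
and rho(k) = gamma(k) / gamma(0). Sigma^2 cancels.
  numerator   = (1)*(-0.289) + (-0.289)*(0.306) + (0.306)*(0.615) = -0.189244.
  denominator = (1)^2 + (-0.289)^2 + (0.306)^2 + (0.615)^2 = 1.555382.
  rho(1) = -0.189244 / 1.555382 = -0.1217.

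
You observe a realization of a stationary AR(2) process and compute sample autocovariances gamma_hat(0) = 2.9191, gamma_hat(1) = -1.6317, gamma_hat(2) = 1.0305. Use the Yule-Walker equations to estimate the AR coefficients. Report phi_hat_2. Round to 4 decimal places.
\hat\phi_{2} = 0.0590

The Yule-Walker equations for an AR(p) process read, in matrix form,
  Gamma_p phi = r_p,   with   (Gamma_p)_{ij} = gamma(|i - j|),
                       (r_p)_i = gamma(i),   i,j = 1..p.
Substitute the sample gammas (Toeplitz matrix and right-hand side of size 2):
  Gamma_p = [[2.9191, -1.6317], [-1.6317, 2.9191]]
  r_p     = [-1.6317, 1.0305]
Written out:
  2.9191 phi_1 - 1.6317 phi_2 = -1.6317
  -1.6317 phi_1 + 2.9191 phi_2 = 1.0305
Solve by Cramer's rule:
  det = gamma(0)^2 - gamma(1)^2 = (2.9191)^2 - (-1.6317)^2 = 8.52114481 - 2.66244489 = 5.85869992
  phi_hat_1 = [gamma(1) gamma(0) - gamma(1) gamma(2)] / det = [(-1.6317)(2.9191) - (-1.6317)(1.0305)] / 5.85869992 = -3.08162862 / 5.85869992 = -0.526
  phi_hat_2 = [gamma(0) gamma(2) - gamma(1)^2] / det = [(2.9191)(1.0305) - (-1.6317)^2] / 5.85869992 = 0.34568766 / 5.85869992 = 0.059
So phi_hat = [-0.5260, 0.0590].
Therefore phi_hat_2 = 0.0590.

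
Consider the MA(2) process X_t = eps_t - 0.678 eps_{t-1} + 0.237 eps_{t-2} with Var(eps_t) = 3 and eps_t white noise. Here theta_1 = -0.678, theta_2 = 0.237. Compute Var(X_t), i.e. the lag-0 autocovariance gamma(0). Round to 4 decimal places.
\gamma(0) = 4.5476

For an MA(q) process X_t = eps_t + sum_i theta_i eps_{t-i} with
Var(eps_t) = sigma^2, the variance is
  gamma(0) = sigma^2 * (1 + sum_i theta_i^2).
  sum_i theta_i^2 = (-0.678)^2 + (0.237)^2 = 0.459684 + 0.056169 = 0.515853.
  gamma(0) = 3 * (1 + 0.515853) = 3 * 1.515853 = 4.547559, which rounds to 4.5476.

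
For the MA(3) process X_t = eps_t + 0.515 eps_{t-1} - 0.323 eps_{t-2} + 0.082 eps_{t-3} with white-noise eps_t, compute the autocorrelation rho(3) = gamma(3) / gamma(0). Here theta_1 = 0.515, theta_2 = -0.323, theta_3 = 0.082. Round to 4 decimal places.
\rho(3) = 0.0596

For an MA(q) process with theta_0 = 1, the autocovariance is
  gamma(k) = sigma^2 * sum_{i=0..q-k} theta_i * theta_{i+k},
and rho(k) = gamma(k) / gamma(0). Sigma^2 cancels.
  numerator   = (1)*(0.082) = 0.082.
  denominator = (1)^2 + (0.515)^2 + (-0.323)^2 + (0.082)^2 = 1.376278.
  rho(3) = 0.082 / 1.376278 = 0.0596.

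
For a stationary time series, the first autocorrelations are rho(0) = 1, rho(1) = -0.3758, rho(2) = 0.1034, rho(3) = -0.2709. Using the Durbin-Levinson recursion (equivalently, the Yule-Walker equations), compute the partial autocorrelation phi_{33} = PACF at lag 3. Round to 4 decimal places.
\phi_{33} = -0.2880

The PACF at lag k is phi_{kk}, the last component of the solution
to the Yule-Walker system G_k phi = r_k where
  (G_k)_{ij} = rho(|i - j|), (r_k)_i = rho(i), i,j = 1..k.
Equivalently, Durbin-Levinson gives phi_{kk} iteratively:
  phi_{11} = rho(1)
  phi_{kk} = [rho(k) - sum_{j=1..k-1} phi_{k-1,j} rho(k-j)]
            / [1 - sum_{j=1..k-1} phi_{k-1,j} rho(j)],
  phi_{k,j} = phi_{k-1,j} - phi_{kk} phi_{k-1,k-j},  j = 1..k-1.
Step k = 1:
  phi_11 = rho(1) = -0.3758.
Step k = 2:
  phi_22 = [rho(2) - phi_11 rho(1)] / [1 - phi_11 rho(1)] = [0.1034 - (-0.3758)(-0.3758)] / [1 - (-0.3758)(-0.3758)]
         = -0.03782564 / 0.85877436 = -0.044046.
  Update: phi_21 = phi_11 - phi_22 phi_11 = -0.3758 - (-0.044046)(-0.3758) = -0.392353.
Step k = 3:
  phi_33 = [rho(3) - phi_21 rho(2) - phi_22 rho(1)] / [1 - phi_21 rho(1) - phi_22 rho(2)]
    numerator   = -0.2709 - (-0.392353)(0.1034) - (-0.044046)(-0.3758) = -0.24688326
    denominator = 1 - (-0.392353)(-0.3758) - (-0.044046)(0.1034) = 0.85710829
  phi_33 = -0.24688326 / 0.85710829 = -0.288.
Therefore phi_{33} = -0.2880.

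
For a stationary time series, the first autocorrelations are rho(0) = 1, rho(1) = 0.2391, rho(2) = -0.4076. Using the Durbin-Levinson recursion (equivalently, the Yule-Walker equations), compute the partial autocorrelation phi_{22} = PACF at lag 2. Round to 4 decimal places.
\phi_{22} = -0.4930

The PACF at lag k is phi_{kk}, the last component of the solution
to the Yule-Walker system G_k phi = r_k where
  (G_k)_{ij} = rho(|i - j|), (r_k)_i = rho(i), i,j = 1..k.
Equivalently, Durbin-Levinson gives phi_{kk} iteratively:
  phi_{11} = rho(1)
  phi_{kk} = [rho(k) - sum_{j=1..k-1} phi_{k-1,j} rho(k-j)]
            / [1 - sum_{j=1..k-1} phi_{k-1,j} rho(j)],
  phi_{k,j} = phi_{k-1,j} - phi_{kk} phi_{k-1,k-j},  j = 1..k-1.
Step k = 1:
  phi_11 = rho(1) = 0.2391.
Step k = 2:
  phi_22 = [rho(2) - phi_11 rho(1)] / [1 - phi_11 rho(1)] = [-0.4076 - (0.2391)(0.2391)] / [1 - (0.2391)(0.2391)]
         = -0.46476881 / 0.94283119 = -0.493.
Therefore phi_{22} = -0.4930.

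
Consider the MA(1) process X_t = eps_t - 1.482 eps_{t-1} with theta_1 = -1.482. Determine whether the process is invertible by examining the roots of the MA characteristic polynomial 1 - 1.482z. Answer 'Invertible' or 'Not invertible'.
\text{Not invertible}

The MA(q) characteristic polynomial is P(z) = 1 - 1.482z.
Invertibility requires all roots to lie outside the unit circle, i.e. |z| > 1 for every root.
This is linear in z: 1 + (-1.482) z = 0  =>  z = -1/(-1.482) = 0.674764,  |z| = 0.674764.
Moduli of all roots: 0.6748.
All moduli strictly greater than 1? No.
Verdict: Not invertible.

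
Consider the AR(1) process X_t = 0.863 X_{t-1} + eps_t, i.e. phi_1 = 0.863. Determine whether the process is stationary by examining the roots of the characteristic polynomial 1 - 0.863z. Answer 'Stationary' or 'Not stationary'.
\text{Stationary}

The AR(p) characteristic polynomial is P(z) = 1 - 0.863z.
Stationarity requires all roots to lie outside the unit circle, i.e. |z| > 1 for every root.
This is linear in z: 1 + (-0.863) z = 0  =>  z = -1/(-0.863) = 1.158749,  |z| = 1.158749.
Moduli of all roots: 1.1587.
All moduli strictly greater than 1? Yes.
Verdict: Stationary.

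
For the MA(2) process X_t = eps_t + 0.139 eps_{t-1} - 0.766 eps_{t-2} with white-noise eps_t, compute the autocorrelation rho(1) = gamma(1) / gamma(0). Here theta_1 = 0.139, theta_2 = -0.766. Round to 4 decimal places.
\rho(1) = 0.0203

For an MA(q) process with theta_0 = 1, the autocovariance is
  gamma(k) = sigma^2 * sum_{i=0..q-k} theta_i * theta_{i+k},
and rho(k) = gamma(k) / gamma(0). Sigma^2 cancels.
  numerator   = (1)*(0.139) + (0.139)*(-0.766) = 0.032526.
  denominator = (1)^2 + (0.139)^2 + (-0.766)^2 = 1.606077.
  rho(1) = 0.032526 / 1.606077 = 0.0203.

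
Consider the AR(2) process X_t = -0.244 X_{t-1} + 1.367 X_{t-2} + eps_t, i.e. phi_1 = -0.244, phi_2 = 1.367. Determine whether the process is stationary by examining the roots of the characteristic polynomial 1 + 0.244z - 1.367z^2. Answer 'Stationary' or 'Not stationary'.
\text{Not stationary}

The AR(p) characteristic polynomial is P(z) = 1 + 0.244z - 1.367z^2.
Stationarity requires all roots to lie outside the unit circle, i.e. |z| > 1 for every root.
Set 1 + (0.244) z + (-1.367) z^2 = 0, i.e. a z^2 + b z + c = 0 with a = -1.367, b = 0.244, c = 1.
Discriminant D = b^2 - 4ac = (0.244)^2 - 4*(-1.367)*1 = 0.059536 - (-5.468) = 5.527536.
D >= 0, so the roots are real: z = (-b +/- sqrt(D)) / (2a) = (-0.244 +/- 2.351071) / (-2.734).
  z_1 = (-0.244 + 2.351071) / (-2.734) = -0.7707,   |z_1| = 0.7707.
  z_2 = (-0.244 - 2.351071) / (-2.734) = 0.9492,   |z_2| = 0.9492.
Moduli of all roots: 0.7707, 0.9492.
All moduli strictly greater than 1? No.
Verdict: Not stationary.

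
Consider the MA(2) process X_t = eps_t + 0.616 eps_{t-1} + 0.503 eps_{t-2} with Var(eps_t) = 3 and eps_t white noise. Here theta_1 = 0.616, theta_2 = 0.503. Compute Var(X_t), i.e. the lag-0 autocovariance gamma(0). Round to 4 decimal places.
\gamma(0) = 4.8974

For an MA(q) process X_t = eps_t + sum_i theta_i eps_{t-i} with
Var(eps_t) = sigma^2, the variance is
  gamma(0) = sigma^2 * (1 + sum_i theta_i^2).
  sum_i theta_i^2 = (0.616)^2 + (0.503)^2 = 0.379456 + 0.253009 = 0.632465.
  gamma(0) = 3 * (1 + 0.632465) = 3 * 1.632465 = 4.897395, which rounds to 4.8974.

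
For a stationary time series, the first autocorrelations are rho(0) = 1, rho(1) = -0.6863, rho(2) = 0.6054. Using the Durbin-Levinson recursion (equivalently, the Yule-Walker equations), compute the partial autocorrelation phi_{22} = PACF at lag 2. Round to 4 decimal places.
\phi_{22} = 0.2541

The PACF at lag k is phi_{kk}, the last component of the solution
to the Yule-Walker system G_k phi = r_k where
  (G_k)_{ij} = rho(|i - j|), (r_k)_i = rho(i), i,j = 1..k.
Equivalently, Durbin-Levinson gives phi_{kk} iteratively:
  phi_{11} = rho(1)
  phi_{kk} = [rho(k) - sum_{j=1..k-1} phi_{k-1,j} rho(k-j)]
            / [1 - sum_{j=1..k-1} phi_{k-1,j} rho(j)],
  phi_{k,j} = phi_{k-1,j} - phi_{kk} phi_{k-1,k-j},  j = 1..k-1.
Step k = 1:
  phi_11 = rho(1) = -0.6863.
Step k = 2:
  phi_22 = [rho(2) - phi_11 rho(1)] / [1 - phi_11 rho(1)] = [0.6054 - (-0.6863)(-0.6863)] / [1 - (-0.6863)(-0.6863)]
         = 0.13439231 / 0.52899231 = 0.2541.
Therefore phi_{22} = 0.2541.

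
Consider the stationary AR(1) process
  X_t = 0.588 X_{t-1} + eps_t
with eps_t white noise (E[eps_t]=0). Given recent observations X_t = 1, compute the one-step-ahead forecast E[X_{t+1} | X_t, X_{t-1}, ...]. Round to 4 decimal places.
E[X_{t+1} \mid \mathcal F_t] = 0.5880

For an AR(p) model X_t = c + sum_i phi_i X_{t-i} + eps_t, the
one-step-ahead conditional mean is
  E[X_{t+1} | X_t, ...] = c + sum_i phi_i X_{t+1-i}.
Substitute known values:
  E[X_{t+1} | ...] = (0.588) * (1)
                   = 0.5880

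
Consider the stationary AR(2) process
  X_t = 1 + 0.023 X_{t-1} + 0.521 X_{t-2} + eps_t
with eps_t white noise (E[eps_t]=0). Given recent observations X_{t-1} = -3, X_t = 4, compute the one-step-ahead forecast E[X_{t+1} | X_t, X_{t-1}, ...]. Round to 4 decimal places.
E[X_{t+1} \mid \mathcal F_t] = -0.4710

For an AR(p) model X_t = c + sum_i phi_i X_{t-i} + eps_t, the
one-step-ahead conditional mean is
  E[X_{t+1} | X_t, ...] = c + sum_i phi_i X_{t+1-i}.
Substitute known values:
  E[X_{t+1} | ...] = 1 + (0.023) * (4) + (0.521) * (-3)
                   = -0.4710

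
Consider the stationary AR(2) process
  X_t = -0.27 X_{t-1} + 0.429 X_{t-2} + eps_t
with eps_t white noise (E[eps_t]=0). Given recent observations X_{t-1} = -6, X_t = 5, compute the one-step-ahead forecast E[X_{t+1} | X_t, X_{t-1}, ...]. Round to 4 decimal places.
E[X_{t+1} \mid \mathcal F_t] = -3.9240

For an AR(p) model X_t = c + sum_i phi_i X_{t-i} + eps_t, the
one-step-ahead conditional mean is
  E[X_{t+1} | X_t, ...] = c + sum_i phi_i X_{t+1-i}.
Substitute known values:
  E[X_{t+1} | ...] = (-0.27) * (5) + (0.429) * (-6)
                   = -3.9240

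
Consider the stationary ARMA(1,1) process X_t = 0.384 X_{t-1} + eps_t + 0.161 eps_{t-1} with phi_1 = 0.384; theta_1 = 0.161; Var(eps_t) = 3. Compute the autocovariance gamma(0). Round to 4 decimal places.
\gamma(0) = 4.0452

Multiply the model equation by X_{t-k} and take expectations. With theta_0 = psi_0 = 1 and psi_j the MA(infinity) weights, this gives
  gamma(k) - sum_i phi_i gamma(k-i) = c_k,
  c_k = sigma^2 * sum_{j=k..q} theta_j psi_{j-k}   (c_k = 0 for k > q),
using gamma(-m) = gamma(m).
psi-weights needed (psi_j = theta_j + sum_i phi_i psi_{j-i}):
  psi_1 = theta_1 + phi_1 = 0.161 + (0.384) = 0.545
Right-hand sides:
  c_0 = sigma^2 (1 + theta_1 psi_1) = 3 * (1 + (0.161)(0.545)) = 3 * 1.087745 = 3.263235
  c_1 = sigma^2 theta_1 = 3 * (0.161) = 0.483
  c_2 = 0
Equations for k = 0 and k = 1 (AR order 1):
  gamma(0) = phi_1 gamma(1) + c_0
  gamma(1) = phi_1 gamma(0) + c_1
Substituting the second into the first: gamma(0) (1 - phi_1^2) = c_0 + phi_1 c_1, so
  gamma(0) = (c_0 + phi_1 c_1) / (1 - phi_1^2) = (3.263235 + (0.384)(0.483)) / (1 - (0.384)^2) = 3.448707 / 0.852544 = 4.045195.
Therefore gamma(0) = 4.0452 (to 4 decimal places).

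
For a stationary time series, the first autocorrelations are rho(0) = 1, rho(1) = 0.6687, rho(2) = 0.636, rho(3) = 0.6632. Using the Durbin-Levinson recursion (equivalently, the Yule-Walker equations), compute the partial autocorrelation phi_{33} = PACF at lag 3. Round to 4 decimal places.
\phi_{33} = 0.3169

The PACF at lag k is phi_{kk}, the last component of the solution
to the Yule-Walker system G_k phi = r_k where
  (G_k)_{ij} = rho(|i - j|), (r_k)_i = rho(i), i,j = 1..k.
Equivalently, Durbin-Levinson gives phi_{kk} iteratively:
  phi_{11} = rho(1)
  phi_{kk} = [rho(k) - sum_{j=1..k-1} phi_{k-1,j} rho(k-j)]
            / [1 - sum_{j=1..k-1} phi_{k-1,j} rho(j)],
  phi_{k,j} = phi_{k-1,j} - phi_{kk} phi_{k-1,k-j},  j = 1..k-1.
Step k = 1:
  phi_11 = rho(1) = 0.6687.
Step k = 2:
  phi_22 = [rho(2) - phi_11 rho(1)] / [1 - phi_11 rho(1)] = [0.636 - (0.6687)(0.6687)] / [1 - (0.6687)(0.6687)]
         = 0.18884031 / 0.55284031 = 0.341582.
  Update: phi_21 = phi_11 - phi_22 phi_11 = 0.6687 - (0.341582)(0.6687) = 0.440284.
Step k = 3:
  phi_33 = [rho(3) - phi_21 rho(2) - phi_22 rho(1)] / [1 - phi_21 rho(1) - phi_22 rho(2)]
    numerator   = 0.6632 - (0.440284)(0.636) - (0.341582)(0.6687) = 0.15476341
    denominator = 1 - (0.440284)(0.6687) - (0.341582)(0.636) = 0.48833586
  phi_33 = 0.15476341 / 0.48833586 = 0.3169.
Therefore phi_{33} = 0.3169.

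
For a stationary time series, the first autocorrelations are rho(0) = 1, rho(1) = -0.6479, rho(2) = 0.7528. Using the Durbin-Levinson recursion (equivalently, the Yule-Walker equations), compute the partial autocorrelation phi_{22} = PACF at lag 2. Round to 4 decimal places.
\phi_{22} = 0.5740

The PACF at lag k is phi_{kk}, the last component of the solution
to the Yule-Walker system G_k phi = r_k where
  (G_k)_{ij} = rho(|i - j|), (r_k)_i = rho(i), i,j = 1..k.
Equivalently, Durbin-Levinson gives phi_{kk} iteratively:
  phi_{11} = rho(1)
  phi_{kk} = [rho(k) - sum_{j=1..k-1} phi_{k-1,j} rho(k-j)]
            / [1 - sum_{j=1..k-1} phi_{k-1,j} rho(j)],
  phi_{k,j} = phi_{k-1,j} - phi_{kk} phi_{k-1,k-j},  j = 1..k-1.
Step k = 1:
  phi_11 = rho(1) = -0.6479.
Step k = 2:
  phi_22 = [rho(2) - phi_11 rho(1)] / [1 - phi_11 rho(1)] = [0.7528 - (-0.6479)(-0.6479)] / [1 - (-0.6479)(-0.6479)]
         = 0.33302559 / 0.58022559 = 0.574.
Therefore phi_{22} = 0.5740.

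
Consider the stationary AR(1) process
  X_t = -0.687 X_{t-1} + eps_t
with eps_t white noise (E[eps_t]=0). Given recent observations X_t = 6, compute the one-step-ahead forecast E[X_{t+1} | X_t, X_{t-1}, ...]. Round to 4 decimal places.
E[X_{t+1} \mid \mathcal F_t] = -4.1220

For an AR(p) model X_t = c + sum_i phi_i X_{t-i} + eps_t, the
one-step-ahead conditional mean is
  E[X_{t+1} | X_t, ...] = c + sum_i phi_i X_{t+1-i}.
Substitute known values:
  E[X_{t+1} | ...] = (-0.687) * (6)
                   = -4.1220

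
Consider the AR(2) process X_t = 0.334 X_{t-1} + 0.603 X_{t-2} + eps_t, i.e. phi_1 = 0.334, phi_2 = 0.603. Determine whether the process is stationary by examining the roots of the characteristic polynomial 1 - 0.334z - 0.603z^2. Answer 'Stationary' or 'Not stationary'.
\text{Stationary}

The AR(p) characteristic polynomial is P(z) = 1 - 0.334z - 0.603z^2.
Stationarity requires all roots to lie outside the unit circle, i.e. |z| > 1 for every root.
Set 1 + (-0.334) z + (-0.603) z^2 = 0, i.e. a z^2 + b z + c = 0 with a = -0.603, b = -0.334, c = 1.
Discriminant D = b^2 - 4ac = (-0.334)^2 - 4*(-0.603)*1 = 0.111556 - (-2.412) = 2.523556.
D >= 0, so the roots are real: z = (-b +/- sqrt(D)) / (2a) = (0.334 +/- 1.58857) / (-1.206).
  z_1 = (0.334 + 1.58857) / (-1.206) = -1.5942,   |z_1| = 1.5942.
  z_2 = (0.334 - 1.58857) / (-1.206) = 1.0403,   |z_2| = 1.0403.
Moduli of all roots: 1.5942, 1.0403.
All moduli strictly greater than 1? Yes.
Verdict: Stationary.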